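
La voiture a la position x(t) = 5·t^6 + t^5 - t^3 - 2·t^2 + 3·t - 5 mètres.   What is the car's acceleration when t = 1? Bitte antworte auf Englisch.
We must differentiate our position equation x(t) = 5·t^6 + t^5 - t^3 - 2·t^2 + 3·t - 5 2 times. Taking d/dt of x(t), we find v(t) = 30·t^5 + 5·t^4 - 3·t^2 - 4·t + 3. Differentiating velocity, we get acceleration: a(t) = 150·t^4 + 20·t^3 - 6·t - 4. Using a(t) = 150·t^4 + 20·t^3 - 6·t - 4 and substituting t = 1, we find a = 160.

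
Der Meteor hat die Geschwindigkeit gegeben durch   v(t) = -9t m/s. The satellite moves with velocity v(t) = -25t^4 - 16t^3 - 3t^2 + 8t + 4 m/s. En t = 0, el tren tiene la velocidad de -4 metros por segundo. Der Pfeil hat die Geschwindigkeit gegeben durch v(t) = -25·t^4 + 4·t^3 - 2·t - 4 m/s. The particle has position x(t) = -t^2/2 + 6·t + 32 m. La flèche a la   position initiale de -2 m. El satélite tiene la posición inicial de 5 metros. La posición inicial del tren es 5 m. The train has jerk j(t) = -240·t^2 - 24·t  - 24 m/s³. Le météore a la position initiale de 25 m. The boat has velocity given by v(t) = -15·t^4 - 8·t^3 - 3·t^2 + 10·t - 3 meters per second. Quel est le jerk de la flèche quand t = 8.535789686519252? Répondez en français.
En partant de la vitesse v(t) = -25·t^4 + 4·t^3 - 2·t - 4, nous prenons 2 dérivées. En prenant d/dt de v(t), nous trouvons a(t) = -100·t^3 + 12·t^2 - 2. La dérivée de l'accélération donne le jerk: j(t) = -300·t^2 + 24·t. De l'équation du jerk j(t) = -300·t^2 + 24·t, nous substituons t = 8.535789686519252 pour obtenir j = -21653.0527192701.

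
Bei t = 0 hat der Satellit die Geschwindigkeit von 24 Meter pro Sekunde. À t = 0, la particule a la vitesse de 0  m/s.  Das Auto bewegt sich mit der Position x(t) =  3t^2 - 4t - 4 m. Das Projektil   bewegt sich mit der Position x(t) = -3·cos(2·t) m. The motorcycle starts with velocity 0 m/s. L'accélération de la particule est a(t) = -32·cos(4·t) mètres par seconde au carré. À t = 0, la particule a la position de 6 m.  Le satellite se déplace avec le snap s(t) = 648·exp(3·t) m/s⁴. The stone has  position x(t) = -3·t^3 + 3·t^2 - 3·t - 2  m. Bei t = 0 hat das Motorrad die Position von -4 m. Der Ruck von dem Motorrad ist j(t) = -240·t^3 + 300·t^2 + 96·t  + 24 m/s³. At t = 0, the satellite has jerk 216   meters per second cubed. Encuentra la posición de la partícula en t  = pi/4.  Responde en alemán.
Ausgehend von der Beschleunigung a(t) = -32·cos(4·t), nehmen wir 2 Stammfunktionen. Durch Integration von der Beschleunigung und Verwendung der Anfangsbedingung v(0) = 0, erhalten wir v(t) = -8·sin(4·t). Durch Integration von der Geschwindigkeit und Verwendung der Anfangsbedingung x(0) = 6, erhalten wir x(t) = 2·cos(4·t) + 4. Aus der Gleichung für die Position x(t) = 2·cos(4·t) + 4, setzen wir t = pi/4 ein und erhalten x = 2.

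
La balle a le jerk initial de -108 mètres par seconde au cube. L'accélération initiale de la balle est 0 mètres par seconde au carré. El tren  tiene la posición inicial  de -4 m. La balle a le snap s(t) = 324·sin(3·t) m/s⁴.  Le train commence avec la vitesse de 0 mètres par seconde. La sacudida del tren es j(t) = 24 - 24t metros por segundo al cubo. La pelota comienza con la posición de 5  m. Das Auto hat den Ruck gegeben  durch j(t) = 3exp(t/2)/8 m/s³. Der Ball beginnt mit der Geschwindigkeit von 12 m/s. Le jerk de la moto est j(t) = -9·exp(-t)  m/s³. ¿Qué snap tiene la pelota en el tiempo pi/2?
Usando s(t) = 324·sin(3·t) y sustituyendo t = pi/2, encontramos s = -324.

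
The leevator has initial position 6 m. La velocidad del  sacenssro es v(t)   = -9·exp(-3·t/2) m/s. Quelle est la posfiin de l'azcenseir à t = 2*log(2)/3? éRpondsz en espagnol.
Debemos encontrar la integral de nuestra ecuación de la velocidad v(t) = -9·exp(-3·t/2) 1 vez. La integral de la velocidad, con x(0) = 6, da la posición: x(t) = 6·exp(-3·t/2). Usando x(t) = 6·exp(-3·t/2) y sustituyendo t = 2*log(2)/3, encontramos x = 3.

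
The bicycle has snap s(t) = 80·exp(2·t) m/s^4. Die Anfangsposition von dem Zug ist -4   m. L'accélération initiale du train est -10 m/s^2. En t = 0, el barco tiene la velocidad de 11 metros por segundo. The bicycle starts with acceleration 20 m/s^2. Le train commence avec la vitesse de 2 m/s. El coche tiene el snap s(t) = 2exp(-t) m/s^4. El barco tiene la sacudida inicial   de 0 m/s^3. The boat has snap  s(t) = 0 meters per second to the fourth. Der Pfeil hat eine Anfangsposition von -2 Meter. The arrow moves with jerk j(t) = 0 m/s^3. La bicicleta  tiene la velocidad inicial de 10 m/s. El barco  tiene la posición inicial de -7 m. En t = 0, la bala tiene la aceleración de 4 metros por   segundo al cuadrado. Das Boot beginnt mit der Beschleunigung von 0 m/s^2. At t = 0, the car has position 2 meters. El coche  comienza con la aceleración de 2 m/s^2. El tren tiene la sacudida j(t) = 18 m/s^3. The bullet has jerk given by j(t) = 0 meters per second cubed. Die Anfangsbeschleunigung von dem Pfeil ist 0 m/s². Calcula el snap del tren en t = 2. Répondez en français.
Pour résoudre ceci, nous devons prendre 1 dérivée de notre équation du jerk j(t) = 18. La dérivée du jerk donne le snap: s(t) = 0. Nous avons le snap s(t) = 0. En substituant t = 2: s(2) = 0.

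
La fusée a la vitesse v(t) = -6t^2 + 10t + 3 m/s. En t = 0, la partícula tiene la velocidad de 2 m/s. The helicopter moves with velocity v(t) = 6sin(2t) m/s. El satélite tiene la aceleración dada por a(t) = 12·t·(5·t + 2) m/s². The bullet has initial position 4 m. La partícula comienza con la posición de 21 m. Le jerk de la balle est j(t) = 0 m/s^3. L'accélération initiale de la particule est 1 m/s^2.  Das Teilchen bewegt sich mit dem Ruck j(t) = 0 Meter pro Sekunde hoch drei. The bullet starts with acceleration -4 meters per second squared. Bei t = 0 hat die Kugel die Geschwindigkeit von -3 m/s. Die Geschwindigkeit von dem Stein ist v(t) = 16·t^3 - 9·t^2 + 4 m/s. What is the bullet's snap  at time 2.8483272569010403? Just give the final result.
At t = 2.8483272569010403, s = 0.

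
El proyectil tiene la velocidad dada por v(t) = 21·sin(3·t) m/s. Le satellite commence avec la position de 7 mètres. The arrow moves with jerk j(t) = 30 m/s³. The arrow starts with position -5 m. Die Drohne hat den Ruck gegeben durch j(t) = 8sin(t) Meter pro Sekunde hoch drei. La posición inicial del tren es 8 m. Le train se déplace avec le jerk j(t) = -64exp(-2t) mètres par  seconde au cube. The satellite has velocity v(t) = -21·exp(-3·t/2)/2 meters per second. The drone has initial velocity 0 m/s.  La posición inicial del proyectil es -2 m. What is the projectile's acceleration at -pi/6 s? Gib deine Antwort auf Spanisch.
Partiendo de la velocidad v(t) = 21·sin(3·t), tomamos 1 derivada. La derivada de la velocidad da la aceleración: a(t) = 63·cos(3·t). Usando a(t) = 63·cos(3·t) y sustituyendo t = -pi/6, encontramos a = 0.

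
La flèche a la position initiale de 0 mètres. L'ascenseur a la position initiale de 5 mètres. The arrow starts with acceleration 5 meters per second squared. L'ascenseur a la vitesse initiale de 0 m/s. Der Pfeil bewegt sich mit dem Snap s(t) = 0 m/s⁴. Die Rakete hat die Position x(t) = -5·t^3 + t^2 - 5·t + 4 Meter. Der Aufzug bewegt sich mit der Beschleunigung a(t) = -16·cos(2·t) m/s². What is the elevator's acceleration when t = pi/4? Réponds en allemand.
Wir haben die Beschleunigung a(t) = -16·cos(2·t). Durch Einsetzen von t = pi/4: a(pi/4) = 0.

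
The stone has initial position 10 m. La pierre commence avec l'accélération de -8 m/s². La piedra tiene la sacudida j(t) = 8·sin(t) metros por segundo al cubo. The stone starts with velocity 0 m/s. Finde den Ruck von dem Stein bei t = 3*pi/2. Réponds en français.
De l'équation du jerk j(t) = 8·sin(t), nous substituons t = 3*pi/2 pour obtenir j = -8.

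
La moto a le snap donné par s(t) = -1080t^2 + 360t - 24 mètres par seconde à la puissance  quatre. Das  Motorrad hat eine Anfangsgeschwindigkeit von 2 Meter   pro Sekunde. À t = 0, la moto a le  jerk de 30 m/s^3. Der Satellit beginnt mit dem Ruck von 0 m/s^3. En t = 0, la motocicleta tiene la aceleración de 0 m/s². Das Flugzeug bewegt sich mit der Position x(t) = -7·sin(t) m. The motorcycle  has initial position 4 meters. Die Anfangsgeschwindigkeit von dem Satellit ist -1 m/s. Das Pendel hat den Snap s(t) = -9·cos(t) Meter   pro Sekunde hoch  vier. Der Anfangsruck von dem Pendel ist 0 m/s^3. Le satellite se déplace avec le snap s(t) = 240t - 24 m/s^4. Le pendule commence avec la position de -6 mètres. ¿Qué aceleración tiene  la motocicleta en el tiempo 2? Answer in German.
Ausgehend von dem Snap s(t) = -1080·t^2 + 360·t - 24, nehmen wir 2 Stammfunktionen. Mit ∫s(t)dt und Anwendung von j(0) = 30, finden wir j(t) = -360·t^3 + 180·t^2 - 24·t + 30. Die Stammfunktion von dem Ruck ist die Beschleunigung. Mit a(0) = 0 erhalten wir a(t) = 6·t·(-15·t^3 + 10·t^2 - 2·t + 5). Aus der Gleichung für die Beschleunigung a(t) = 6·t·(-15·t^3 + 10·t^2 - 2·t + 5), setzen wir t = 2 ein und erhalten a = -948.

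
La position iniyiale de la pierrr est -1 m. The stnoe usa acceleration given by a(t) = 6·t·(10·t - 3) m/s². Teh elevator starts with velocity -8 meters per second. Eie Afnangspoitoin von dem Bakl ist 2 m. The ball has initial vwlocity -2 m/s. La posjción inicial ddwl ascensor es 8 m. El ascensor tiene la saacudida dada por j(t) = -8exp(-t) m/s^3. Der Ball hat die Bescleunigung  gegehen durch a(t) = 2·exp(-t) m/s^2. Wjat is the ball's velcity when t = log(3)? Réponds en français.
Nous devons intégrer notre équation de l'accélération a(t) = 2·exp(-t) 1 fois. L'intégrale de l'accélération, avec v(0) = -2, donne la vitesse: v(t) = -2·exp(-t). En utilisant v(t) = -2·exp(-t) et en substituant t = log(3), nous trouvons v = -2/3.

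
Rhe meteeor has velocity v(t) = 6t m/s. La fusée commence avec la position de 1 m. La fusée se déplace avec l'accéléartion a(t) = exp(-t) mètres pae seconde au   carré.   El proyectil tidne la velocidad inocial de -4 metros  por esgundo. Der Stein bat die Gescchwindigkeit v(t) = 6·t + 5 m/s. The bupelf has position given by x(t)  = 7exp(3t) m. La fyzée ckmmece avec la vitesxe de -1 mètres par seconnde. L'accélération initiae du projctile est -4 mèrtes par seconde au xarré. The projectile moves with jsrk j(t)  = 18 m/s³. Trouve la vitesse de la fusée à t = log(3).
Nous devons trouver l'intégrale de notre équation de l'accélération a(t) = exp(-t) 1 fois. La primitive de l'accélération, avec v(0) = -1, donne la vitesse: v(t) = -exp(-t). De l'équation de la vitesse v(t) = -exp(-t), nous substituons t = log(3) pour obtenir v = -1/3.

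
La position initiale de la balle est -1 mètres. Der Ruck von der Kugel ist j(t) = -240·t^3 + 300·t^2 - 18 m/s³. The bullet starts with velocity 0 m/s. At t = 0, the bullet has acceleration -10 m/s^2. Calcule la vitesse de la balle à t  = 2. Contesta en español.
Debemos encontrar la antiderivada de nuestra ecuación de la sacudida j(t) = -240·t^3 + 300·t^2 - 18 2 veces. Integrando la sacudida y usando la condición inicial a(0) = -10, obtenemos a(t) = -60·t^4 + 100·t^3 - 18·t - 10. Integrando la aceleración y usando la condición inicial v(0) = 0, obtenemos v(t) = t·(-12·t^4 + 25·t^3 - 9·t - 10). De la ecuación de la velocidad v(t) = t·(-12·t^4 + 25·t^3 - 9·t - 10), sustituimos t = 2 para obtener v = -40.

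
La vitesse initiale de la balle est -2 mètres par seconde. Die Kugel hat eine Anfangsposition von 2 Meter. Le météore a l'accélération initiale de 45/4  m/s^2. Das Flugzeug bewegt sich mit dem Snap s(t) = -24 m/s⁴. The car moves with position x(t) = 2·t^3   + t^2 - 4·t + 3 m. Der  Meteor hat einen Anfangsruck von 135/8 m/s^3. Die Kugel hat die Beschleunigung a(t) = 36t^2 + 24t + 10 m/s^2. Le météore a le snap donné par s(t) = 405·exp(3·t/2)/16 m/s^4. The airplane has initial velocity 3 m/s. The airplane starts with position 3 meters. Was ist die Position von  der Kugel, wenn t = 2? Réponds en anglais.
To find the answer, we compute 2 antiderivatives of a(t) = 36·t^2 + 24·t + 10. The integral of acceleration, with v(0) = -2, gives velocity: v(t) = 12·t^3 + 12·t^2 + 10·t - 2. Integrating velocity and using the initial condition x(0) = 2, we get x(t) = 3·t^4 + 4·t^3 + 5·t^2 - 2·t + 2. From the given position equation x(t) = 3·t^4 + 4·t^3 + 5·t^2 - 2·t + 2, we substitute t = 2 to get x = 98.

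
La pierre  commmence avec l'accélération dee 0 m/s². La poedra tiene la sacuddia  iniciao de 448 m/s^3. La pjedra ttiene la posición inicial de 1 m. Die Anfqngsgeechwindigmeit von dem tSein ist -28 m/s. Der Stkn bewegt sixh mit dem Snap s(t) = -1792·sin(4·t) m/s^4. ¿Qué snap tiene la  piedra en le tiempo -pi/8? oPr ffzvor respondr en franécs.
De l'équation du snap s(t) = -1792·sin(4·t), nous substituons t = -pi/8 pour obtenir s = 1792.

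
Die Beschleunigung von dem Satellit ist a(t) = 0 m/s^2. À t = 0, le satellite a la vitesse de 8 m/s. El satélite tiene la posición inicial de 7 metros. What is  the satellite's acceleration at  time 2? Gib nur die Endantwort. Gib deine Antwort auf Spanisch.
La aceleración en t = 2 es a = 0.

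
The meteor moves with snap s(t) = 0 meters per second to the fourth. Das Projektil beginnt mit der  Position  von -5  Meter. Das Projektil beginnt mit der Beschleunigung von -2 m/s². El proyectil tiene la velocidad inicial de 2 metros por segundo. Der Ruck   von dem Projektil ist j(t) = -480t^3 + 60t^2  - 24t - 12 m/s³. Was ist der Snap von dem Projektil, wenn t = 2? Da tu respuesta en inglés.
To solve this, we need to take 1 derivative of our jerk equation j(t) = -480·t^3 + 60·t^2 - 24·t - 12. Differentiating jerk, we get snap: s(t) = -1440·t^2 + 120·t - 24. From the given snap equation s(t) = -1440·t^2 + 120·t - 24, we substitute t = 2 to get s = -5544.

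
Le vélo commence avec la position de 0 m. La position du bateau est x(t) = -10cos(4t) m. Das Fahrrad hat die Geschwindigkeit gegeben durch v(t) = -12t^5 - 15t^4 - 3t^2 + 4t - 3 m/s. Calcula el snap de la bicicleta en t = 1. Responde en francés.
Nous devons dériver notre équation de la vitesse v(t) = -12·t^5 - 15·t^4 - 3·t^2 + 4·t - 3 3 fois. En prenant d/dt de v(t), nous trouvons a(t) = -60·t^4 - 60·t^3 - 6·t + 4. En prenant d/dt de a(t), nous trouvons j(t) = -240·t^3 - 180·t^2 - 6. En dérivant le jerk, nous obtenons le snap: s(t) = -720·t^2 - 360·t. De l'équation du snap s(t) = -720·t^2 - 360·t, nous substituons t = 1 pour obtenir s = -1080.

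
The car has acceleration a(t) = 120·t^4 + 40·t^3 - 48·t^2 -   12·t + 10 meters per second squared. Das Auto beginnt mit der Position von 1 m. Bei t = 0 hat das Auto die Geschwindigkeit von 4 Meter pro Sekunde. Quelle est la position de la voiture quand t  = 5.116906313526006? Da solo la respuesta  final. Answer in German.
Die Position bei t = 5.116906313526006 ist x = 75954.6808620392.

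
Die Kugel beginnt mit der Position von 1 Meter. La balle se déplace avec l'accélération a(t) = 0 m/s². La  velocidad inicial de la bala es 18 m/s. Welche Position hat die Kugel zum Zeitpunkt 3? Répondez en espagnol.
Partiendo de la aceleración a(t) = 0, tomamos 2 integrales. La antiderivada de la aceleración es la velocidad. Usando v(0) = 18, obtenemos v(t) = 18. La integral de la velocidad es la posición. Usando x(0) = 1, obtenemos x(t) = 18·t + 1. De la ecuación de la posición x(t) = 18·t + 1, sustituimos t = 3 para obtener x = 55.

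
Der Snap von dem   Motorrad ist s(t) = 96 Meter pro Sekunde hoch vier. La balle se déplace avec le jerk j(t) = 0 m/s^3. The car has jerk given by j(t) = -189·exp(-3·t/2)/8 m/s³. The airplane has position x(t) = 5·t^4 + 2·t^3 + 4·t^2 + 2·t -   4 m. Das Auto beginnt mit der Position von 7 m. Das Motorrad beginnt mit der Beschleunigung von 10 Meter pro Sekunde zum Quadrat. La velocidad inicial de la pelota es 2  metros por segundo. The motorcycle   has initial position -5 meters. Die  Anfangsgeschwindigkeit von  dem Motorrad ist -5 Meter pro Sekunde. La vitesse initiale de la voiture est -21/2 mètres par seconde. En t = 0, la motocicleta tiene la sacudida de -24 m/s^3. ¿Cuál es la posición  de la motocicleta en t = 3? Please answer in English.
Starting from snap s(t) = 96, we take 4 integrals. Finding the antiderivative of s(t) and using j(0) = -24: j(t) = 96·t - 24. Taking ∫j(t)dt and applying a(0) = 10, we find a(t) = 48·t^2 - 24·t + 10. Finding the antiderivative of a(t) and using v(0) = -5: v(t) = 16·t^3 - 12·t^2 + 10·t - 5. The antiderivative of velocity is position. Using x(0) = -5, we get x(t) = 4·t^4 - 4·t^3 + 5·t^2 - 5·t - 5. We have position x(t) = 4·t^4 - 4·t^3 + 5·t^2 - 5·t - 5. Substituting t = 3: x(3) = 241.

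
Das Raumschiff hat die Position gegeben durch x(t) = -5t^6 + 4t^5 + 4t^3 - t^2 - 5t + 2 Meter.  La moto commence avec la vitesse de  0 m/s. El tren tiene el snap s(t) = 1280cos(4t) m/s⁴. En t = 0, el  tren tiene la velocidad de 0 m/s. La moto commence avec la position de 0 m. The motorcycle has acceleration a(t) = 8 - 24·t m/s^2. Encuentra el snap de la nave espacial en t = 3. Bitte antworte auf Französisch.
Nous devons dériver notre équation de la position x(t) = -5·t^6 + 4·t^5 + 4·t^3 - t^2 - 5·t + 2 4 fois. La dérivée de la position donne la vitesse: v(t) = -30·t^5 + 20·t^4 + 12·t^2 - 2·t - 5. En prenant d/dt de v(t), nous trouvons a(t) = -150·t^4 + 80·t^3 + 24·t - 2. En prenant d/dt de a(t), nous trouvons j(t) = -600·t^3 + 240·t^2 + 24. En dérivant le jerk, nous obtenons le snap: s(t) = -1800·t^2 + 480·t. Nous avons le snap s(t) = -1800·t^2 + 480·t. En substituant t = 3: s(3) = -14760.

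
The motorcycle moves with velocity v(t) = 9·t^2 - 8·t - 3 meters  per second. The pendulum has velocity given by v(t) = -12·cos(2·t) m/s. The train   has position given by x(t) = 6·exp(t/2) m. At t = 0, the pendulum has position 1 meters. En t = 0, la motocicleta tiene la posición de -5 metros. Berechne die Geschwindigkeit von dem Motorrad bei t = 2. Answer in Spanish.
Tenemos la velocidad v(t) = 9·t^2 - 8·t - 3. Sustituyendo t = 2: v(2) = 17.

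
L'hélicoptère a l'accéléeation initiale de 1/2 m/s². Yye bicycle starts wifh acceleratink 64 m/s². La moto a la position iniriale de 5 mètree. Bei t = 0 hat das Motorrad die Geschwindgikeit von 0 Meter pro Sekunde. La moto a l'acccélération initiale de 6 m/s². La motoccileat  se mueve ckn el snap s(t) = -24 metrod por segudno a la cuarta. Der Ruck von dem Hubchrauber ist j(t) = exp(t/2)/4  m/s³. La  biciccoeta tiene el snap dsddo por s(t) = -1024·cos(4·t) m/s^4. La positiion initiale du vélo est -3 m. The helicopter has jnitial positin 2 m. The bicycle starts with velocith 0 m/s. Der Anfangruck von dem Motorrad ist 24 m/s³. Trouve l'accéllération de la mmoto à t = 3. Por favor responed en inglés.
We must find the antiderivative of our snap equation s(t) = -24 2 times. Taking ∫s(t)dt and applying j(0) = 24, we find j(t) = 24 - 24·t. Taking ∫j(t)dt and applying a(0) = 6, we find a(t) = -12·t^2 + 24·t + 6. We have acceleration a(t) = -12·t^2 + 24·t + 6. Substituting t = 3: a(3) = -30.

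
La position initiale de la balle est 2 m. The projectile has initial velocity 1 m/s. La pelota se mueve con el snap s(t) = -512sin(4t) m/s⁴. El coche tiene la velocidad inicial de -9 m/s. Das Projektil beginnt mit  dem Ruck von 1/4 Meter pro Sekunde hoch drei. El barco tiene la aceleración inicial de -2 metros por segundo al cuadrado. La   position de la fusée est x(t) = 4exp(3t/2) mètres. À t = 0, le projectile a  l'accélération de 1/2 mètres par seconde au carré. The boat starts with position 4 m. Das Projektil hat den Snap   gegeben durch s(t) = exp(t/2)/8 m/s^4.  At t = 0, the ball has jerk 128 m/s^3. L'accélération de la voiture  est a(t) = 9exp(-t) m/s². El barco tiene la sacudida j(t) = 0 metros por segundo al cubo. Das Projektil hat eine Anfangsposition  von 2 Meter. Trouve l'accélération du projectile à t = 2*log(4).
En partant du snap s(t) = exp(t/2)/8, nous prenons 2 intégrales. En intégrant le snap et en utilisant la condition initiale j(0) = 1/4, nous obtenons j(t) = exp(t/2)/4. En prenant ∫j(t)dt et en appliquant a(0) = 1/2, nous trouvons a(t) = exp(t/2)/2. Nous avons l'accélération a(t) = exp(t/2)/2. En substituant t = 2*log(4): a(2*log(4)) = 2.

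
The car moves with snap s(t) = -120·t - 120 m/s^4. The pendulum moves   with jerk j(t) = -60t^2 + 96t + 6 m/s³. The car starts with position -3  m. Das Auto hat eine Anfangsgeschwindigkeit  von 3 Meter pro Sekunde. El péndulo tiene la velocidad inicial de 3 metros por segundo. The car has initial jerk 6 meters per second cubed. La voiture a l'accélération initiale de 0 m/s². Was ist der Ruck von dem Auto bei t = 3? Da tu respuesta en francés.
En partant du snap s(t) = -120·t - 120, nous prenons 1 primitive. L'intégrale du snap est le jerk. En utilisant j(0) = 6, nous obtenons j(t) = -60·t^2 - 120·t + 6. Nous avons le jerk j(t) = -60·t^2 - 120·t + 6. En substituant t = 3: j(3) = -894.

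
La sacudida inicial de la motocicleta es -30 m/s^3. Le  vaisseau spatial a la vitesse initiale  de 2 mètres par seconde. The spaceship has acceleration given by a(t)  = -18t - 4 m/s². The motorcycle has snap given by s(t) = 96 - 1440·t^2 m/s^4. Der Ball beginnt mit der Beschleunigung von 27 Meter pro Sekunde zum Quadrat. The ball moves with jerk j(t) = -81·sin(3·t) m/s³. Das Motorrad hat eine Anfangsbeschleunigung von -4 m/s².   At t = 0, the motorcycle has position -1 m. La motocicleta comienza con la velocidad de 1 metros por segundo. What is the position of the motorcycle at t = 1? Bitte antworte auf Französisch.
En partant du snap s(t) = 96 - 1440·t^2, nous prenons 4 primitives. En intégrant le snap et en utilisant la condition initiale j(0) = -30, nous obtenons j(t) = -480·t^3 + 96·t - 30. La primitive du jerk, avec a(0) = -4, donne l'accélération: a(t) = -120·t^4 + 48·t^2 - 30·t - 4. La primitive de l'accélération, avec v(0) = 1, donne la vitesse: v(t) = -24·t^5 + 16·t^3 - 15·t^2 - 4·t + 1. En intégrant la vitesse et en utilisant la condition initiale x(0) = -1, nous obtenons x(t) = -4·t^6 + 4·t^4 - 5·t^3 - 2·t^2 + t - 1. Nous avons la position x(t) = -4·t^6 + 4·t^4 - 5·t^3 - 2·t^2 + t - 1. En substituant t = 1: x(1) = -7.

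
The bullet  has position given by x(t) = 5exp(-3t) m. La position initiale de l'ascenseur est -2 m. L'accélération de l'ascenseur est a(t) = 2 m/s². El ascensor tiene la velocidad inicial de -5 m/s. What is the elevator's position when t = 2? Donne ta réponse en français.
Pour résoudre ceci, nous devons prendre 2 intégrales de notre équation de l'accélération a(t) = 2. L'intégrale de l'accélération est la vitesse. En utilisant v(0) = -5, nous obtenons v(t) = 2·t - 5. En prenant ∫v(t)dt et en appliquant x(0) = -2, nous trouvons x(t) = t^2 - 5·t - 2. De l'équation de la position x(t) = t^2 - 5·t - 2, nous substituons t = 2 pour obtenir x = -8.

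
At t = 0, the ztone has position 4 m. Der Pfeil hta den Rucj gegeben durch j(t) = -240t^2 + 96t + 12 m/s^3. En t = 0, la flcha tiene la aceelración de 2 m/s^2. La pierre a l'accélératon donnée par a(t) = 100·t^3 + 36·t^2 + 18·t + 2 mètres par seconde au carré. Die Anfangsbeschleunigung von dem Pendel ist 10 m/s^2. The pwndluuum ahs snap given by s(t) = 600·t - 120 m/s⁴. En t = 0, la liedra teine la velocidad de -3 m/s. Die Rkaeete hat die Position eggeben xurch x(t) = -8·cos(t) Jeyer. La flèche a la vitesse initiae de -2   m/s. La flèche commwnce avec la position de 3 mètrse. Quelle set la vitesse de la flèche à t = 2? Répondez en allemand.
Wir müssen die Stammfunktion unserer Gleichung für den Ruck j(t) = -240·t^2 + 96·t + 12 2-mal finden. Durch Integration von dem Ruck und Verwendung der Anfangsbedingung a(0) = 2, erhalten wir a(t) = -80·t^3 + 48·t^2 + 12·t + 2. Das Integral von der Beschleunigung ist die Geschwindigkeit. Mit v(0) = -2 erhalten wir v(t) = -20·t^4 + 16·t^3 + 6·t^2 + 2·t - 2. Aus der Gleichung für die Geschwindigkeit v(t) = -20·t^4 + 16·t^3 + 6·t^2 + 2·t - 2, setzen wir t = 2 ein und erhalten v = -166.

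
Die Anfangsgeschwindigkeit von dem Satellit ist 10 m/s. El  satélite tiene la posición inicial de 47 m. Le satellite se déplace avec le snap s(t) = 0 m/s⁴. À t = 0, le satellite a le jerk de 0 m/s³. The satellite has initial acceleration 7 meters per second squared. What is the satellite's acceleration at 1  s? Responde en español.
Partiendo del snap s(t) = 0, tomamos 2 integrales. Integrando el snap y usando la condición inicial j(0) = 0, obtenemos j(t) = 0. Tomando ∫j(t)dt y aplicando a(0) = 7, encontramos a(t) = 7. Usando a(t) = 7 y sustituyendo t = 1, encontramos a = 7.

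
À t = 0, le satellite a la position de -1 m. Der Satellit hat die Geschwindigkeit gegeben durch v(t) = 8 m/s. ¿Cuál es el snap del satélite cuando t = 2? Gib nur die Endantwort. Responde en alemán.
Die Antwort ist 0.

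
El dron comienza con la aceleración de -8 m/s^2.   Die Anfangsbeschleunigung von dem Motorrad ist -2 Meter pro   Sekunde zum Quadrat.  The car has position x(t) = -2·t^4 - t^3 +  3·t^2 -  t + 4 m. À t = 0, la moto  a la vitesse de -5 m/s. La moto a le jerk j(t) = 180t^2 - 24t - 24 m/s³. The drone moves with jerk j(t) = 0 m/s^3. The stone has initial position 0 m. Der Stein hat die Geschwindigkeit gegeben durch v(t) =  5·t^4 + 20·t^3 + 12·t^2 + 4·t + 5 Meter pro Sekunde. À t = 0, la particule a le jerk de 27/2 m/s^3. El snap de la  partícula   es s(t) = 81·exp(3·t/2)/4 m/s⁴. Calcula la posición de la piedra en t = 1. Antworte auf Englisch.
Starting from velocity v(t) = 5·t^4 + 20·t^3 + 12·t^2 + 4·t + 5, we take 1 integral. Finding the antiderivative of v(t) and using x(0) = 0: x(t) = t^5 + 5·t^4 + 4·t^3 + 2·t^2 + 5·t. From the given position equation x(t) = t^5 + 5·t^4 + 4·t^3 + 2·t^2 + 5·t, we substitute t = 1 to get x = 17.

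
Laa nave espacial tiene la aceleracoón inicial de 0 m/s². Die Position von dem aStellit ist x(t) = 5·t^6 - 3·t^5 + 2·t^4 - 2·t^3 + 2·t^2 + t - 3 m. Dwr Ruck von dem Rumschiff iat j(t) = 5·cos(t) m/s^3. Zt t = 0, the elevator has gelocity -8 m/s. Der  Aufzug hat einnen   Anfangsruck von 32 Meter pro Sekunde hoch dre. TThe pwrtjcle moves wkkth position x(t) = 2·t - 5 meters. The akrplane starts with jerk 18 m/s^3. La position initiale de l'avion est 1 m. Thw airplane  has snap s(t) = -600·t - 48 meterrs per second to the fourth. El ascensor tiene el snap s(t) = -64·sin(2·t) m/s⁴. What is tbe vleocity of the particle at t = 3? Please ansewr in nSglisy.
To solve this, we need to take 1 derivative of our position equation x(t) = 2·t - 5. Taking d/dt of x(t), we find v(t) = 2. We have velocity v(t) = 2. Substituting t = 3: v(3) = 2.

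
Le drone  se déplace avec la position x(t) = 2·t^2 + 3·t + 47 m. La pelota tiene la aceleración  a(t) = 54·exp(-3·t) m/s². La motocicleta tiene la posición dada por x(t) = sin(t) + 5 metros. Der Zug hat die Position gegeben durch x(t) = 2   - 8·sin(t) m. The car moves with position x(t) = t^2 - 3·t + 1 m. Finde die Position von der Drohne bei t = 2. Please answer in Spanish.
De la ecuación de la posición x(t) = 2·t^2 + 3·t + 47, sustituimos t = 2 para obtener x = 61.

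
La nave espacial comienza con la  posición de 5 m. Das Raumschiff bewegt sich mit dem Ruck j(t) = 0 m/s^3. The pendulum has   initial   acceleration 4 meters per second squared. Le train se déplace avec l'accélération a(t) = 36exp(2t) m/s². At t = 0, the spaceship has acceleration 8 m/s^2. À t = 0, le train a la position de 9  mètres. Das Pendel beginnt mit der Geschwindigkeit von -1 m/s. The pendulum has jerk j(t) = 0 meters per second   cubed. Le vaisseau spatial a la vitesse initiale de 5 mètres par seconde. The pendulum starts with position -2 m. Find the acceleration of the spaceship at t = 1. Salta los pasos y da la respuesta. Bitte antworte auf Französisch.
À t = 1, a = 8.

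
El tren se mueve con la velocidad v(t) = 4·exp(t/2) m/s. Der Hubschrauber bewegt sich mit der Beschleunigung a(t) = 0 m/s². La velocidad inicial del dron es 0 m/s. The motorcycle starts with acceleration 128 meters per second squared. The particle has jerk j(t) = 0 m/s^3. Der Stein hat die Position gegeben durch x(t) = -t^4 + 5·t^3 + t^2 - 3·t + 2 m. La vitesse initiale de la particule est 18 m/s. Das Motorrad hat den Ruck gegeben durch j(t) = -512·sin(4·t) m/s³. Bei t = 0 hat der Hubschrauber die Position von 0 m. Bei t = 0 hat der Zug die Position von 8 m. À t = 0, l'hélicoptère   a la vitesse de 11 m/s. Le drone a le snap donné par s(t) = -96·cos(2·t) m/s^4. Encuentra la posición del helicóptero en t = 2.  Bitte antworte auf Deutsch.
Ausgehend von der Beschleunigung a(t) = 0, nehmen wir 2 Integrale. Das Integral von der Beschleunigung, mit v(0) = 11, ergibt die Geschwindigkeit: v(t) = 11. Durch Integration von der Geschwindigkeit und Verwendung der Anfangsbedingung x(0) = 0, erhalten wir x(t) = 11·t. Mit x(t) = 11·t und Einsetzen von t = 2, finden wir x = 22.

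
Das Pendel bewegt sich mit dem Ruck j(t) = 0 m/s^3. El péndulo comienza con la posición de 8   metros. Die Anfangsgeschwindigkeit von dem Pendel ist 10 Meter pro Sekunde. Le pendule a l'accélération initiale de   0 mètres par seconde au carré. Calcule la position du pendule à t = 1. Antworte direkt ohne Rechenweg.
La réponse est 18.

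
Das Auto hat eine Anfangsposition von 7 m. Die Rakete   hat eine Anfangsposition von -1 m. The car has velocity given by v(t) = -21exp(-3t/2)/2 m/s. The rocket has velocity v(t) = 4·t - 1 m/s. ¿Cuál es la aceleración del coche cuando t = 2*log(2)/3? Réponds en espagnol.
Partiendo de la velocidad v(t) = -21·exp(-3·t/2)/2, tomamos 1 derivada. Derivando la velocidad, obtenemos la aceleración: a(t) = 63·exp(-3·t/2)/4. Tenemos la aceleración a(t) = 63·exp(-3·t/2)/4. Sustituyendo t = 2*log(2)/3: a(2*log(2)/3) = 63/8.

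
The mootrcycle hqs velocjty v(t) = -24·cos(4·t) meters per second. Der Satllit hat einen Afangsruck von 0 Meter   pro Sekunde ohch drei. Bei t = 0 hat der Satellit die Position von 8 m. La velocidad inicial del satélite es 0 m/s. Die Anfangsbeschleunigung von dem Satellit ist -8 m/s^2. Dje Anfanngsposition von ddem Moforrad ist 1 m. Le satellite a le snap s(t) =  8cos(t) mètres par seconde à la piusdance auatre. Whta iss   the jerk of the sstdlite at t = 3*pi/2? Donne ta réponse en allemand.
Wir müssen das Integral unserer Gleichung für den Snap s(t) = 8·cos(t) 1-mal finden. Durch Integration von dem Snap und Verwendung der Anfangsbedingung j(0) = 0, erhalten wir j(t) = 8·sin(t). Wir haben den Ruck j(t) = 8·sin(t). Durch Einsetzen von t = 3*pi/2: j(3*pi/2) = -8.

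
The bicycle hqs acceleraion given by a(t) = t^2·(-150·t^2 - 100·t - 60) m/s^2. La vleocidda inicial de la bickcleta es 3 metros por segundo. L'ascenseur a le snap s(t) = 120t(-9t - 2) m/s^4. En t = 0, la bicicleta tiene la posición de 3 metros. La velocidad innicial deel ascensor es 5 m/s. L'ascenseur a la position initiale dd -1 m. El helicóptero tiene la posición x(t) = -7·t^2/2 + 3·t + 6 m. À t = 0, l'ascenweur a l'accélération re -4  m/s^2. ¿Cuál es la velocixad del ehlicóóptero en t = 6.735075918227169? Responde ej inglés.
To solve this, we need to take 1 derivative of our position equation x(t) = -7·t^2/2 + 3·t + 6. Differentiating position, we get velocity: v(t) = 3 - 7·t. We have velocity v(t) = 3 - 7·t. Substituting t = 6.735075918227169: v(6.735075918227169) = -44.1455314275902.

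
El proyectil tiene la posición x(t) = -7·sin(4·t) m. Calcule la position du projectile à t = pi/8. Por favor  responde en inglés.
From the given position equation x(t) = -7·sin(4·t), we substitute t = pi/8 to get x = -7.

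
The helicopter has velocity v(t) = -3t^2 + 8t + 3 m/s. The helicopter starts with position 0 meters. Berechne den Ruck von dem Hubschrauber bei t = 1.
Wir müssen unsere Gleichung für die Geschwindigkeit v(t) = -3·t^2 + 8·t + 3 2-mal ableiten. Mit d/dt von v(t) finden wir a(t) = 8 - 6·t. Mit d/dt von a(t) finden wir j(t) = -6. Aus der Gleichung für den Ruck j(t) = -6, setzen wir t = 1 ein und erhalten j = -6.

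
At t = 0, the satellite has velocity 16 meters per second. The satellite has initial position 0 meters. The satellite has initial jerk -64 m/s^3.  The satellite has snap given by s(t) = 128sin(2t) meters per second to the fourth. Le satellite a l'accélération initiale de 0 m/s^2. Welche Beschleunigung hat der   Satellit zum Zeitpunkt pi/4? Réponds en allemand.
Wir müssen unsere Gleichung für den Snap s(t) = 128·sin(2·t) 2-mal integrieren. Das Integral von dem Snap ist der Ruck. Mit j(0) = -64 erhalten wir j(t) = -64·cos(2·t). Mit ∫j(t)dt und Anwendung von a(0) = 0, finden wir a(t) = -32·sin(2·t). Mit a(t) = -32·sin(2·t) und Einsetzen von t = pi/4, finden wir a = -32.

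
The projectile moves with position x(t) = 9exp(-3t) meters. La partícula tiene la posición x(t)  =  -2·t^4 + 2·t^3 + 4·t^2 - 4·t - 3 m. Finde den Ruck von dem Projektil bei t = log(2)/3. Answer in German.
Ausgehend von der Position x(t) = 9·exp(-3·t), nehmen wir 3 Ableitungen. Die Ableitung von der Position ergibt die Geschwindigkeit: v(t) = -27·exp(-3·t). Die Ableitung von der Geschwindigkeit ergibt die Beschleunigung: a(t) = 81·exp(-3·t). Die Ableitung von der Beschleunigung ergibt den Ruck: j(t) = -243·exp(-3·t). Aus der Gleichung für den Ruck j(t) = -243·exp(-3·t), setzen wir t = log(2)/3 ein und erhalten j = -243/2.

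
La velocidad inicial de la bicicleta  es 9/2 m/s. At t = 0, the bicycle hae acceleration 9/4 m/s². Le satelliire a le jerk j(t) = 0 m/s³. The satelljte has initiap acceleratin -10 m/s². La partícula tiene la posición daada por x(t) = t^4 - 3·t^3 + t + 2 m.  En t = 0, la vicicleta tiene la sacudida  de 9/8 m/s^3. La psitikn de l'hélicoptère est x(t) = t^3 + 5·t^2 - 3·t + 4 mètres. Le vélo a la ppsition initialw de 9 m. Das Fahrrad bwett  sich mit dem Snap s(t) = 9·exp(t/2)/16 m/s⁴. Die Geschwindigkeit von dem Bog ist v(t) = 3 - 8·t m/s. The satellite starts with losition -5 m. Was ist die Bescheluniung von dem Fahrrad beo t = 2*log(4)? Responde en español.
Necesitamos integrar nuestra ecuación del snap s(t) = 9·exp(t/2)/16 2 veces. La integral del snap es la sacudida. Usando j(0) = 9/8, obtenemos j(t) = 9·exp(t/2)/8. La integral de la sacudida es la aceleración. Usando a(0) = 9/4, obtenemos a(t) = 9·exp(t/2)/4. Tenemos la aceleración a(t) = 9·exp(t/2)/4. Sustituyendo t = 2*log(4): a(2*log(4)) = 9.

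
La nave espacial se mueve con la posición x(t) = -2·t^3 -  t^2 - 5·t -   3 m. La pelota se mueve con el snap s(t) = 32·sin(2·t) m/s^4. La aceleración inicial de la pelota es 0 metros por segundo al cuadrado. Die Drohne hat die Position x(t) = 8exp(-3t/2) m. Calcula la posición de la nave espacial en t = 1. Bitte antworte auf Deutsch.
Aus der Gleichung für die Position x(t) = -2·t^3 - t^2 - 5·t - 3, setzen wir t = 1 ein und erhalten x = -11.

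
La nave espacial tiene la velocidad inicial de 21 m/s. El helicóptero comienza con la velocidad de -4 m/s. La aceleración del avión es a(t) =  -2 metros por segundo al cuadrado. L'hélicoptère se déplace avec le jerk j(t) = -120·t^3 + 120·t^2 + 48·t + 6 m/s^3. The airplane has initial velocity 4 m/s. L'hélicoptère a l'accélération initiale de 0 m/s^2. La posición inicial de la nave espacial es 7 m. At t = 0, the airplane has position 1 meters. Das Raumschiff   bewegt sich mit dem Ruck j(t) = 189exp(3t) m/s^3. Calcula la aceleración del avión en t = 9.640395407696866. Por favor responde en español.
Usando a(t) = -2 y sustituyendo t = 9.640395407696866, encontramos a = -2.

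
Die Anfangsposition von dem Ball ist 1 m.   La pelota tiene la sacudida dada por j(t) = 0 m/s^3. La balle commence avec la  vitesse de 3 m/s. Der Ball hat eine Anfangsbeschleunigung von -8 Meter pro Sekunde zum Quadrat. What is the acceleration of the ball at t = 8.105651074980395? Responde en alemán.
Ausgehend von dem Ruck j(t) = 0, nehmen wir 1 Stammfunktion. Mit ∫j(t)dt und Anwendung von a(0) = -8, finden wir a(t) = -8. Wir haben die Beschleunigung a(t) = -8. Durch Einsetzen von t = 8.105651074980395: a(8.105651074980395) = -8.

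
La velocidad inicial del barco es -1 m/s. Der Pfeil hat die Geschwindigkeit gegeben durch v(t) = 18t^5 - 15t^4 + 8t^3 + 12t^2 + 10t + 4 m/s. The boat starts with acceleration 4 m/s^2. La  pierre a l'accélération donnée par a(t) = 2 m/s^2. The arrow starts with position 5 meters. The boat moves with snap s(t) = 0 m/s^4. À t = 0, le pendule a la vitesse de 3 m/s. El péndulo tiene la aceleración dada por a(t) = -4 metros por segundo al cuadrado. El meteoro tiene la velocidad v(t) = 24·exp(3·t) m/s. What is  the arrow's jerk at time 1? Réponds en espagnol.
Partiendo de la velocidad v(t) = 18·t^5 - 15·t^4 + 8·t^3 + 12·t^2 + 10·t + 4, tomamos 2 derivadas. Tomando d/dt de v(t), encontramos a(t) = 90·t^4 - 60·t^3 + 24·t^2 + 24·t + 10. La derivada de la aceleración da la sacudida: j(t) = 360·t^3 - 180·t^2 + 48·t + 24. Tenemos la sacudida j(t) = 360·t^3 - 180·t^2 + 48·t + 24. Sustituyendo t = 1: j(1) = 252.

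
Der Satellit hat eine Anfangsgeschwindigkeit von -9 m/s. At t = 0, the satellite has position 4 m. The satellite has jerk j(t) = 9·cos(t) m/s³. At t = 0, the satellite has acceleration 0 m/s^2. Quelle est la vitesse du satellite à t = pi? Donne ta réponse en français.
Nous devons trouver l'intégrale de notre équation du jerk j(t) = 9·cos(t) 2 fois. En intégrant le jerk et en utilisant la condition initiale a(0) = 0, nous obtenons a(t) = 9·sin(t). En intégrant l'accélération et en utilisant la condition initiale v(0) = -9, nous obtenons v(t) = -9·cos(t). De l'équation de la vitesse v(t) = -9·cos(t), nous substituons t = pi pour obtenir v = 9.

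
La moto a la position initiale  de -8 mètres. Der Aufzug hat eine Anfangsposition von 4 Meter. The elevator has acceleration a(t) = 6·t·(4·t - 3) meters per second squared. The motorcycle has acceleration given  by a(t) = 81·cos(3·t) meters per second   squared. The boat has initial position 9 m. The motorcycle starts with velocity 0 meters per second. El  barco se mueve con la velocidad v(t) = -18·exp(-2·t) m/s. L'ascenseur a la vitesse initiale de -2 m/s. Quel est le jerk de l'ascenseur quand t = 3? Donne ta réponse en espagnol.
Para resolver esto, necesitamos tomar 1 derivada de nuestra ecuación de la aceleración a(t) = 6·t·(4·t - 3). Tomando d/dt de a(t), encontramos j(t) = 48·t - 18. De la ecuación de la sacudida j(t) = 48·t - 18, sustituimos t = 3 para obtener j = 126.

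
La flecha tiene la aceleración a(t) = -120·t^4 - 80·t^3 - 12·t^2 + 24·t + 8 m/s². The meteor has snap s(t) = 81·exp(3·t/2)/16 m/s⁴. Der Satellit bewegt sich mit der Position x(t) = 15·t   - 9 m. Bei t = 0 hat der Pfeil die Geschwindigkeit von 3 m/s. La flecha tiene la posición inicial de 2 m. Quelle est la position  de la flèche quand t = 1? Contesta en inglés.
We need to integrate our acceleration equation a(t) = -120·t^4 - 80·t^3 - 12·t^2 + 24·t + 8 2 times. Finding the integral of a(t) and using v(0) = 3: v(t) = -24·t^5 - 20·t^4 - 4·t^3 + 12·t^2 + 8·t + 3. Finding the antiderivative of v(t) and using x(0) = 2: x(t) = -4·t^6 - 4·t^5 - t^4 + 4·t^3 + 4·t^2 + 3·t + 2. From the given position equation x(t) = -4·t^6 - 4·t^5 - t^4 + 4·t^3 + 4·t^2 + 3·t + 2, we substitute t = 1 to get x = 4.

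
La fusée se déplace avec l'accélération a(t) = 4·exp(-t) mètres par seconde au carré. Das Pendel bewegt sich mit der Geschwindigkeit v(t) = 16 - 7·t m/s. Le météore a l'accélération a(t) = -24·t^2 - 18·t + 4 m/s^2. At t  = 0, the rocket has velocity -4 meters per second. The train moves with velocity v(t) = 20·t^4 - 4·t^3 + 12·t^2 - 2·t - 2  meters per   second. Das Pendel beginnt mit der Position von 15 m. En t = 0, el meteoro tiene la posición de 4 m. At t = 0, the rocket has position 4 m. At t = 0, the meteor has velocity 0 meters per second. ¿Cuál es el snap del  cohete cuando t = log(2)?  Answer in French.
Nous devons dériver notre équation de l'accélération a(t) = 4·exp(-t) 2 fois. La dérivée de l'accélération donne le jerk: j(t) = -4·exp(-t). En prenant d/dt de j(t), nous trouvons s(t) = 4·exp(-t). Nous avons le snap s(t) = 4·exp(-t). En substituant t = log(2): s(log(2)) = 2.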